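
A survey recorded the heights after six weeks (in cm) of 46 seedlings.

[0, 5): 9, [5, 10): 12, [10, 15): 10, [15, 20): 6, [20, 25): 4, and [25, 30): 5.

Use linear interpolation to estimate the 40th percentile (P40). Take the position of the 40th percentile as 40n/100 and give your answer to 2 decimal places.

8.92

Cumulative frequencies: 9, 21, 31, 37, 41, 46
n = 46; position = 40n/100 = 18.4.
This falls in the class [5, 10): L = 5, F = 9, f = 12, h = 5.
40th percentile ≈ 5 + ((18.4 − 9) / 12) × 5 = 8.9167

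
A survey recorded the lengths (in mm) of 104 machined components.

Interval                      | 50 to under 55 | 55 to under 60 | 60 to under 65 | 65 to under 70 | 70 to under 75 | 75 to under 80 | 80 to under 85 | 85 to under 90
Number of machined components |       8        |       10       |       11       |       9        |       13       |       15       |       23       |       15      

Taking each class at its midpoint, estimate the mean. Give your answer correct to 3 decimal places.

Midpoints: 52.5, 57.5, 62.5, 67.5, 72.5, 77.5, 82.5, 87.5
Σfm = 8×52.5 + 10×57.5 + 11×62.5 + 9×67.5 + 13×72.5 + 15×77.5 + 23×82.5 + 15×87.5 = 7605
n = Σf = 104
Mean = 7605 / 104 = 73.1250

73.125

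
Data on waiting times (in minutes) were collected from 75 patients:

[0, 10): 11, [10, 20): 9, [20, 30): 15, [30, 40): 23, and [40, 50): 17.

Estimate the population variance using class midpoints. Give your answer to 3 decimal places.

179.982

Midpoints: 5, 15, 25, 35, 45
n = 75, Σfm = 2135, mean = 28.4667
Σfm² = 74275
Σf(m − x̄)² = Σfm² − (Σfm)²/n = 74275 − 2135²/75 = 13498.6667
Population variance = 13498.6667 / 75 = 179.9822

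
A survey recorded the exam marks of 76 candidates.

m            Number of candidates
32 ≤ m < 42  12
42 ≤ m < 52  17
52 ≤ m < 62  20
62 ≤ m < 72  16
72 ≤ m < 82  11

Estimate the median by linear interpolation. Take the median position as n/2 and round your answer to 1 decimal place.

56.5

Cumulative frequencies: 12, 29, 49, 65, 76
n = 76; position = n/2 = 38.
This falls in the class 52 ≤ m < 62: L = 52, F = 29, f = 20, h = 10.
Median ≈ 52 + ((38 − 29) / 20) × 10 = 56.5000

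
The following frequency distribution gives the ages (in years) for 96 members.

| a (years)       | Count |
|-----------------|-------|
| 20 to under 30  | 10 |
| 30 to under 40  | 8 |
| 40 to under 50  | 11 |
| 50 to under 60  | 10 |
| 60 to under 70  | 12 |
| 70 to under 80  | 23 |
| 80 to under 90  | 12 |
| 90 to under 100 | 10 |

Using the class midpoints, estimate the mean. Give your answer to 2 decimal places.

63.02

Midpoints: 25, 35, 45, 55, 65, 75, 85, 95
Σfm = 10×25 + 8×35 + 11×45 + 10×55 + 12×65 + 23×75 + 12×85 + 10×95 = 6050
n = Σf = 96
Mean = 6050 / 96 = 63.0208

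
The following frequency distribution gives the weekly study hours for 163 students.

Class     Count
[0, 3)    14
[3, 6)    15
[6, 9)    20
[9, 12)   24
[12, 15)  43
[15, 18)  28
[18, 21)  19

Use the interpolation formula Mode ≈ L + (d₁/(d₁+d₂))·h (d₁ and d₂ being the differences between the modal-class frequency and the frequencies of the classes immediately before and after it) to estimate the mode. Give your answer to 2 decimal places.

Modal class: [12, 15) (highest frequency 43).
d₁ = 43 − 24 = 19, d₂ = 43 − 28 = 15
Mode ≈ 12 + (19/(19+15)) × 3 = 12 + 1.6765 = 13.6765

13.68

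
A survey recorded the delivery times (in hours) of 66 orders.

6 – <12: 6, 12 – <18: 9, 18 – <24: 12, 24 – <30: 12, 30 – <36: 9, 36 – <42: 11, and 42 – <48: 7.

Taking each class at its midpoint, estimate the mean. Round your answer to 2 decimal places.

Midpoints: 9, 15, 21, 27, 33, 39, 45
Σfm = 6×9 + 9×15 + 12×21 + 12×27 + 9×33 + 11×39 + 7×45 = 1806
n = Σf = 66
Mean = 1806 / 66 = 27.3636

27.36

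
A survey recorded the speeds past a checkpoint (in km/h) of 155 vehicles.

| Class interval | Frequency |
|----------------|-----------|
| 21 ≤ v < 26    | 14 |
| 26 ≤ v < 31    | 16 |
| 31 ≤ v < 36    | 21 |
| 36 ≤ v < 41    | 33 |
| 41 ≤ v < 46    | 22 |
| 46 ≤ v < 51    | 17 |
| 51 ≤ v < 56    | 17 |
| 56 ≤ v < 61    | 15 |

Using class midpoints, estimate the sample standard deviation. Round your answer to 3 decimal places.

Midpoints: 23.5, 28.5, 33.5, 38.5, 43.5, 48.5, 53.5, 58.5
n = 155, Σfm = 6327.5, mean = 40.8226
Σfm² = 274818.75
Σf(m − x̄)² = Σfm² − (Σfm)²/n = 274818.75 − 6327.5²/155 = 16513.8710
Sample variance = 16513.8710 / 154 = 107.2329
Standard deviation = √107.2329 = 10.3553

10.355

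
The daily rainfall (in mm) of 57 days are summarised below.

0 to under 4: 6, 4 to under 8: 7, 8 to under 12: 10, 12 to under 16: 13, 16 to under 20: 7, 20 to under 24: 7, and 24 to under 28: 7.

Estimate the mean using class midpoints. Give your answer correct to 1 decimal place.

Midpoints: 2, 6, 10, 14, 18, 22, 26
Σfm = 6×2 + 7×6 + 10×10 + 13×14 + 7×18 + 7×22 + 7×26 = 798
n = Σf = 57
Mean = 798 / 57 = 14.0000

14.0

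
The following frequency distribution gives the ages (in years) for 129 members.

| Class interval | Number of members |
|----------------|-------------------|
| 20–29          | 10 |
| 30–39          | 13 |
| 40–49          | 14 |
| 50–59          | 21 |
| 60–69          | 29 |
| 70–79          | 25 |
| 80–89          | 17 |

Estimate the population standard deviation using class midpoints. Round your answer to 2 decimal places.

Midpoints: 24.5, 34.5, 44.5, 54.5, 64.5, 74.5, 84.5
n = 129, Σfm = 7630.5, mean = 59.1512
Σfm² = 492362.25
Σf(m − x̄)² = Σfm² − (Σfm)²/n = 492362.25 − 7630.5²/129 = 41009.3023
Population variance = 41009.3023 / 129 = 317.9016
Standard deviation = √317.9016 = 17.8298

17.83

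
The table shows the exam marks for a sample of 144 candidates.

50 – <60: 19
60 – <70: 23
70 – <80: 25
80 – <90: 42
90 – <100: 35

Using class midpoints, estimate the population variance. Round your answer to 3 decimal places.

182.595

Midpoints: 55, 65, 75, 85, 95
n = 144, Σfm = 11310, mean = 78.5417
Σfm² = 914600
Σf(m − x̄)² = Σfm² − (Σfm)²/n = 914600 − 11310²/144 = 26293.7500
Population variance = 26293.7500 / 144 = 182.5955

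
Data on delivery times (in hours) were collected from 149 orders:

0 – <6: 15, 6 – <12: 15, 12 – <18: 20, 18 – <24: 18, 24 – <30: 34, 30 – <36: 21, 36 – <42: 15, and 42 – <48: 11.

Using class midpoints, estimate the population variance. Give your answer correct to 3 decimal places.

Midpoints: 3, 9, 15, 21, 27, 33, 39, 45
n = 149, Σfm = 3549, mean = 23.8188
Σfm² = 106533
Σf(m − x̄)² = Σfm² − (Σfm)²/n = 106533 − 3549²/149 = 22000.1074
Population variance = 22000.1074 / 149 = 147.6517

147.652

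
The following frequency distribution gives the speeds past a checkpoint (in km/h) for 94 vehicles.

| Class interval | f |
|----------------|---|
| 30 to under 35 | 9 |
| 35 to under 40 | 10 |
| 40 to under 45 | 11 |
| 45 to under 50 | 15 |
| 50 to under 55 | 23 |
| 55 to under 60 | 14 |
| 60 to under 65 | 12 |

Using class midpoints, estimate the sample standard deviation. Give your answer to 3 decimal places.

Midpoints: 32.5, 37.5, 42.5, 47.5, 52.5, 57.5, 62.5
n = 94, Σfm = 4610, mean = 49.0426
Σfm² = 233837.5
Σf(m − x̄)² = Σfm² − (Σfm)²/n = 233837.5 − 4610²/94 = 7751.3298
Sample variance = 7751.3298 / 93 = 83.3476
Standard deviation = √83.3476 = 9.1295

9.129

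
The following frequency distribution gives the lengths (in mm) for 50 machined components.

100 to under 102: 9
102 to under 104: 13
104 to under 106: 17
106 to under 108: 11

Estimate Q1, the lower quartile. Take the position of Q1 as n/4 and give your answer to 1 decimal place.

102.5

Cumulative frequencies: 9, 22, 39, 50
n = 50; position = n/4 = 12.5.
This falls in the class 102 to under 104: L = 102, F = 9, f = 13, h = 2.
Lower quartile ≈ 102 + ((12.5 − 9) / 13) × 2 = 102.5385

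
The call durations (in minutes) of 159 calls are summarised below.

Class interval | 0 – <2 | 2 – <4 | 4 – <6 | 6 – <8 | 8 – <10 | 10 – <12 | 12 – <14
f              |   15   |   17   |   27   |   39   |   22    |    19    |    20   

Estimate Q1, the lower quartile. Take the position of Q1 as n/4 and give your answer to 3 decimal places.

Cumulative frequencies: 15, 32, 59, 98, 120, 139, 159
n = 159; position = n/4 = 39.75.
This falls in the class 4 – <6: L = 4, F = 32, f = 27, h = 2.
Lower quartile ≈ 4 + ((39.75 − 32) / 27) × 2 = 4.5741

4.574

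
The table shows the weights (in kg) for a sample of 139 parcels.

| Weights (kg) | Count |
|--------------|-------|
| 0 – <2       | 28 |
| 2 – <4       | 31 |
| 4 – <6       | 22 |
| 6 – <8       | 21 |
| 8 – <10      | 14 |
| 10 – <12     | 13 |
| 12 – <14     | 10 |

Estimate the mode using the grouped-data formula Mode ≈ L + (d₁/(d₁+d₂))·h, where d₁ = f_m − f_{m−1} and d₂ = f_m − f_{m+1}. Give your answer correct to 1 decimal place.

2.5

Modal class: 2 – <4 (highest frequency 31).
d₁ = 31 − 28 = 3, d₂ = 31 − 22 = 9
Mode ≈ 2 + (3/(3+9)) × 2 = 2 + 0.5000 = 2.5000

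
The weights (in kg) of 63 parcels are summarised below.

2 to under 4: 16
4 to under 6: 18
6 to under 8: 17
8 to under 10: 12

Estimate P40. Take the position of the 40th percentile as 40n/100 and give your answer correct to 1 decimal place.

Cumulative frequencies: 16, 34, 51, 63
n = 63; position = 40n/100 = 25.2.
This falls in the class 4 to under 6: L = 4, F = 16, f = 18, h = 2.
40th percentile ≈ 4 + ((25.2 − 16) / 18) × 2 = 5.0222

5.0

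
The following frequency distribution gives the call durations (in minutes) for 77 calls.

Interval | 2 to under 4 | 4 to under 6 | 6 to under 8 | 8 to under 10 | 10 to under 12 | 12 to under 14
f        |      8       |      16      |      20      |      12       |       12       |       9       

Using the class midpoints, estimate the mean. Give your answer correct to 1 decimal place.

7.8

Midpoints: 3, 5, 7, 9, 11, 13
Σfm = 8×3 + 16×5 + 20×7 + 12×9 + 12×11 + 9×13 = 601
n = Σf = 77
Mean = 601 / 77 = 7.8052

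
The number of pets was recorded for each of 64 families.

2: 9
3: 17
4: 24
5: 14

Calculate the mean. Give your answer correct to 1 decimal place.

Values: 2, 3, 4, 5
Σfx = 9×2 + 17×3 + 24×4 + 14×5 = 235
n = Σf = 64
Mean = 235 / 64 = 3.6719

3.7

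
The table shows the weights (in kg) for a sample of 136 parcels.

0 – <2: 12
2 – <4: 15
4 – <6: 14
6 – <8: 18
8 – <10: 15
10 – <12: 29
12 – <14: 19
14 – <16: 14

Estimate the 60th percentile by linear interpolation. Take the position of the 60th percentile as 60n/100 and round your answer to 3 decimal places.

Cumulative frequencies: 12, 27, 41, 59, 74, 103, 122, 136
n = 136; position = 60n/100 = 81.6.
This falls in the class 10 – <12: L = 10, F = 74, f = 29, h = 2.
60th percentile ≈ 10 + ((81.6 − 74) / 29) × 2 = 10.5241

10.524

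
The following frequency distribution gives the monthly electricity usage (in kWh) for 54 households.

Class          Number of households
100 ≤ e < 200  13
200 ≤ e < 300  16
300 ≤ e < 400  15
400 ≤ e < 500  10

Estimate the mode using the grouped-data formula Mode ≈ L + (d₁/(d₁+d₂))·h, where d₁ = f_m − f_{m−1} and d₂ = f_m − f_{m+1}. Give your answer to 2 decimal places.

275.00

Modal class: 200 ≤ e < 300 (highest frequency 16).
d₁ = 16 − 13 = 3, d₂ = 16 − 15 = 1
Mode ≈ 200 + (3/(3+1)) × 100 = 200 + 75.0000 = 275.0000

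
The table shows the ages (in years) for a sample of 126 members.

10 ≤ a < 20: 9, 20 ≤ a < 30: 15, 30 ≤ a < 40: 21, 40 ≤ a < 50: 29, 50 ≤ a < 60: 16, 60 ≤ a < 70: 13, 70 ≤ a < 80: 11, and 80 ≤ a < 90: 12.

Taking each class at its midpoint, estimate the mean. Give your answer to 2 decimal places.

Midpoints: 15, 25, 35, 45, 55, 65, 75, 85
Σfm = 9×15 + 15×25 + 21×35 + 29×45 + 16×55 + 13×65 + 11×75 + 12×85 = 6120
n = Σf = 126
Mean = 6120 / 126 = 48.5714

48.57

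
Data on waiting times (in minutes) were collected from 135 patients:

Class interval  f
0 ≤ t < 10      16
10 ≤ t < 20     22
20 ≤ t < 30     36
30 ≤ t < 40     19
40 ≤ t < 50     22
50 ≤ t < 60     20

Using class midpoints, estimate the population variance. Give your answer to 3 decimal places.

Midpoints: 5, 15, 25, 35, 45, 55
n = 135, Σfm = 4065, mean = 30.1111
Σfm² = 156175
Σf(m − x̄)² = Σfm² − (Σfm)²/n = 156175 − 4065²/135 = 33773.3333
Population variance = 33773.3333 / 135 = 250.1728

250.173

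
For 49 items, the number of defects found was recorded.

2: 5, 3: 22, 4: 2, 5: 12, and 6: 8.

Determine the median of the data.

3

Cumulative frequencies: 5, 27, 29, 41, 49
n = 49, so the median is the value in position (n+1)/2 = 25.
Position 25 falls at value 3.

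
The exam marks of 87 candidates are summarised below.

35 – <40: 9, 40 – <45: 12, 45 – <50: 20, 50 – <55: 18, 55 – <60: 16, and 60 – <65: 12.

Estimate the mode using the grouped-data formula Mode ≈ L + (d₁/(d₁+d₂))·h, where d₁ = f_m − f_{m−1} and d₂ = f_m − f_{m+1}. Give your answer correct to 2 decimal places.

Modal class: 45 – <50 (highest frequency 20).
d₁ = 20 − 12 = 8, d₂ = 20 − 18 = 2
Mode ≈ 45 + (8/(8+2)) × 5 = 45 + 4.0000 = 49.0000

49.00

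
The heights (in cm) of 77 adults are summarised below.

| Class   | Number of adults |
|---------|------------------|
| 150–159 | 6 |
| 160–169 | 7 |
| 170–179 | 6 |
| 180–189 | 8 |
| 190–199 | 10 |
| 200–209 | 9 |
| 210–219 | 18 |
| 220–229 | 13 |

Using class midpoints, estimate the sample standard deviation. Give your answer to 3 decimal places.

22.487

Midpoints: 154.5, 164.5, 174.5, 184.5, 194.5, 204.5, 214.5, 224.5
n = 77, Σfm = 15166.5, mean = 196.9675
Σfm² = 3025739.25
Σf(m − x̄)² = Σfm² − (Σfm)²/n = 3025739.25 − 15166.5²/77 = 38431.1688
Sample variance = 38431.1688 / 76 = 505.6733
Standard deviation = √505.6733 = 22.4872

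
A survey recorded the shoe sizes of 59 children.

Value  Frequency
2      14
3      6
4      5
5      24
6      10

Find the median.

5

Cumulative frequencies: 14, 20, 25, 49, 59
n = 59, so the median is the value in position (n+1)/2 = 30.
Position 30 falls at value 5.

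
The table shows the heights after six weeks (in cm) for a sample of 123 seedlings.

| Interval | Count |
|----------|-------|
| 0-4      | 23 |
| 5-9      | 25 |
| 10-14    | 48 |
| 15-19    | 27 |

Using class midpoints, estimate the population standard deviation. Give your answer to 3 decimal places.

5.106

Midpoints: 2, 7, 12, 17
n = 123, Σfm = 1256, mean = 10.2114
Σfm² = 16032
Σf(m − x̄)² = Σfm² − (Σfm)²/n = 16032 − 1256²/123 = 3206.5041
Population variance = 3206.5041 / 123 = 26.0691
Standard deviation = √26.0691 = 5.1058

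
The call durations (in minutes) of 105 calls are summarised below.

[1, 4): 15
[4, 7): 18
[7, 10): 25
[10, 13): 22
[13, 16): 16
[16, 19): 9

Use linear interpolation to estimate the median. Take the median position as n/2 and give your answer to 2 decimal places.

Cumulative frequencies: 15, 33, 58, 80, 96, 105
n = 105; position = n/2 = 52.5.
This falls in the class [7, 10): L = 7, F = 33, f = 25, h = 3.
Median ≈ 7 + ((52.5 − 33) / 25) × 3 = 9.3400

9.34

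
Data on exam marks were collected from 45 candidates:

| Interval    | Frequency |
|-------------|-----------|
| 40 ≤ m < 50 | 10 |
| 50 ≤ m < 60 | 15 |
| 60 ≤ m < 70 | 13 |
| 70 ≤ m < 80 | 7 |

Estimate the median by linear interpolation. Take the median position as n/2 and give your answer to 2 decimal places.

Cumulative frequencies: 10, 25, 38, 45
n = 45; position = n/2 = 22.5.
This falls in the class 50 ≤ m < 60: L = 50, F = 10, f = 15, h = 10.
Median ≈ 50 + ((22.5 − 10) / 15) × 10 = 58.3333

58.33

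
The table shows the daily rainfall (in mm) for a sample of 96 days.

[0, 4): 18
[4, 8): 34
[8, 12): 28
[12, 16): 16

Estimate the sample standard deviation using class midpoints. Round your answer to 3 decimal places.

Midpoints: 2, 6, 10, 14
n = 96, Σfm = 744, mean = 7.7500
Σfm² = 7232
Σf(m − x̄)² = Σfm² − (Σfm)²/n = 7232 − 744²/96 = 1466.0000
Sample variance = 1466.0000 / 95 = 15.4316
Standard deviation = √15.4316 = 3.9283

3.928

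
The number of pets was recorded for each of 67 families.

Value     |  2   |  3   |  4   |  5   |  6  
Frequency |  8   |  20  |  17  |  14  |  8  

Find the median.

4

Cumulative frequencies: 8, 28, 45, 59, 67
n = 67, so the median is the value in position (n+1)/2 = 34.
Position 34 falls at value 4.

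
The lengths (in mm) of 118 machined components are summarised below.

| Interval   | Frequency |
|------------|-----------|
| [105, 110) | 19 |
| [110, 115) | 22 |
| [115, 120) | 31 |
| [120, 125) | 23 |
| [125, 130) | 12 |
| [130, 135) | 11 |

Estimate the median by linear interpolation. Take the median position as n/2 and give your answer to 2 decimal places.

117.90

Cumulative frequencies: 19, 41, 72, 95, 107, 118
n = 118; position = n/2 = 59.
This falls in the class [115, 120): L = 115, F = 41, f = 31, h = 5.
Median ≈ 115 + ((59 − 41) / 31) × 5 = 117.9032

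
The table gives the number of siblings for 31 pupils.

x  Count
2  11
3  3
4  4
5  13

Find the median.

Cumulative frequencies: 11, 14, 18, 31
n = 31, so the median is the value in position (n+1)/2 = 16.
Position 16 falls at value 4.

4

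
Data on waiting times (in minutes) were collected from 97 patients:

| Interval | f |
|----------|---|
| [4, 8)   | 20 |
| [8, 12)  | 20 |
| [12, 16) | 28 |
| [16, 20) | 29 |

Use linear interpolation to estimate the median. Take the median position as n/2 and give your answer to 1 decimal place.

Cumulative frequencies: 20, 40, 68, 97
n = 97; position = n/2 = 48.5.
This falls in the class [12, 16): L = 12, F = 40, f = 28, h = 4.
Median ≈ 12 + ((48.5 − 40) / 28) × 4 = 13.2143

13.2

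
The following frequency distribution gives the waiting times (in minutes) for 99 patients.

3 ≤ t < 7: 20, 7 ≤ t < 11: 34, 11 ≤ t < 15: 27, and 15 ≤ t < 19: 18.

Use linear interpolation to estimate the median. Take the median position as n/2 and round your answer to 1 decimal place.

10.5

Cumulative frequencies: 20, 54, 81, 99
n = 99; position = n/2 = 49.5.
This falls in the class 7 ≤ t < 11: L = 7, F = 20, f = 34, h = 4.
Median ≈ 7 + ((49.5 − 20) / 34) × 4 = 10.4706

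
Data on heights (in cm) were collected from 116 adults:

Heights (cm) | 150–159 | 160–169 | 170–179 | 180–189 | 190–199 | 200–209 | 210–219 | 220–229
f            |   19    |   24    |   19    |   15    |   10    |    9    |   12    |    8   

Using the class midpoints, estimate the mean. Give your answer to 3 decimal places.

182.086

Midpoints: 154.5, 164.5, 174.5, 184.5, 194.5, 204.5, 214.5, 224.5
Σfm = 19×154.5 + 24×164.5 + 19×174.5 + 15×184.5 + 10×194.5 + 9×204.5 + 12×214.5 + 8×224.5 = 21122
n = Σf = 116
Mean = 21122 / 116 = 182.0862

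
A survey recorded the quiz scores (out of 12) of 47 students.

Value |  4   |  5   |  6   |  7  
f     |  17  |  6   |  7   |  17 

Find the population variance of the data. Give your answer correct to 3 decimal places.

Values: 4, 5, 6, 7
n = 47, Σfx = 259, mean = 5.5106
Σfx² = 1507
Σf(x − x̄)² = Σfx² − (Σfx)²/n = 1507 − 259²/47 = 79.7447
Population variance = 79.7447 / 47 = 1.6967

1.697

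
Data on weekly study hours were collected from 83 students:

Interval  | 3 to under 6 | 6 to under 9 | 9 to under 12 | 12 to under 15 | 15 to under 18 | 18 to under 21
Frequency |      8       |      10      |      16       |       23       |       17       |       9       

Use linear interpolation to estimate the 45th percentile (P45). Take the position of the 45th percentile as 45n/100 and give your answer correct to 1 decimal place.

12.4

Cumulative frequencies: 8, 18, 34, 57, 74, 83
n = 83; position = 45n/100 = 37.35.
This falls in the class 12 to under 15: L = 12, F = 34, f = 23, h = 3.
45th percentile ≈ 12 + ((37.35 − 34) / 23) × 3 = 12.4370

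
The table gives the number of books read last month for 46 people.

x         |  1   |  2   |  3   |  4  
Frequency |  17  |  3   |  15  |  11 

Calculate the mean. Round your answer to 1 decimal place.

Values: 1, 2, 3, 4
Σfx = 17×1 + 3×2 + 15×3 + 11×4 = 112
n = Σf = 46
Mean = 112 / 46 = 2.4348

2.4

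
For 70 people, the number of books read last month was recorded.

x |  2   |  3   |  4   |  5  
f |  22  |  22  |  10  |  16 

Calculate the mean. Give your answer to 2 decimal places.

3.29

Values: 2, 3, 4, 5
Σfx = 22×2 + 22×3 + 10×4 + 16×5 = 230
n = Σf = 70
Mean = 230 / 70 = 3.2857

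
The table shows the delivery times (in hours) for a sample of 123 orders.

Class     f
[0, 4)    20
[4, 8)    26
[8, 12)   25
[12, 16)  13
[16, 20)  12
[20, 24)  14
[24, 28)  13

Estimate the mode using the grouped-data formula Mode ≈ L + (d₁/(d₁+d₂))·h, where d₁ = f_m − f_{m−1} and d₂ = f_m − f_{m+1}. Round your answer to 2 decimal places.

Modal class: [4, 8) (highest frequency 26).
d₁ = 26 − 20 = 6, d₂ = 26 − 25 = 1
Mode ≈ 4 + (6/(6+1)) × 4 = 4 + 3.4286 = 7.4286

7.43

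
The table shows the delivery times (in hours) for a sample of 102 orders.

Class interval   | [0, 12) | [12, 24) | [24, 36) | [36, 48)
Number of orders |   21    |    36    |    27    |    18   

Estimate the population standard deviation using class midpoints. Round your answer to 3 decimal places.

Midpoints: 6, 18, 30, 42
n = 102, Σfm = 2340, mean = 22.9412
Σfm² = 68472
Σf(m − x̄)² = Σfm² − (Σfm)²/n = 68472 − 2340²/102 = 14789.6471
Population variance = 14789.6471 / 102 = 144.9965
Standard deviation = √144.9965 = 12.0415

12.041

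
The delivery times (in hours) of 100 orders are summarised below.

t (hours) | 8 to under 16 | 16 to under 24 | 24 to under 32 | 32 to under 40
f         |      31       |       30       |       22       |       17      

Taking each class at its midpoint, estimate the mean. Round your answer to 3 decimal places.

22.000

Midpoints: 12, 20, 28, 36
Σfm = 31×12 + 30×20 + 22×28 + 17×36 = 2200
n = Σf = 100
Mean = 2200 / 100 = 22.0000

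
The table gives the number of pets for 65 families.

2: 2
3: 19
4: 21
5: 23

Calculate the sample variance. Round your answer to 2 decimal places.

0.78

Values: 2, 3, 4, 5
n = 65, Σfx = 260, mean = 4.0000
Σfx² = 1090
Σf(x − x̄)² = Σfx² − (Σfx)²/n = 1090 − 260²/65 = 50.0000
Sample variance = 50.0000 / 64 = 0.7812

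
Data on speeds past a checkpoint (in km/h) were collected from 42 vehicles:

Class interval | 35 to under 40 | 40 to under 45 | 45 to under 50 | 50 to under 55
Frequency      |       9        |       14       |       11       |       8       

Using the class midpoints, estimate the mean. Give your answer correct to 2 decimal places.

44.64

Midpoints: 37.5, 42.5, 47.5, 52.5
Σfm = 9×37.5 + 14×42.5 + 11×47.5 + 8×52.5 = 1875
n = Σf = 42
Mean = 1875 / 42 = 44.6429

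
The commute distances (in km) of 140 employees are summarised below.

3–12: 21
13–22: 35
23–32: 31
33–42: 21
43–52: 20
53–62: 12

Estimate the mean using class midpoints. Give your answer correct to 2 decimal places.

28.93

Midpoints: 7.5, 17.5, 27.5, 37.5, 47.5, 57.5
Σfm = 21×7.5 + 35×17.5 + 31×27.5 + 21×37.5 + 20×47.5 + 12×57.5 = 4050
n = Σf = 140
Mean = 4050 / 140 = 28.9286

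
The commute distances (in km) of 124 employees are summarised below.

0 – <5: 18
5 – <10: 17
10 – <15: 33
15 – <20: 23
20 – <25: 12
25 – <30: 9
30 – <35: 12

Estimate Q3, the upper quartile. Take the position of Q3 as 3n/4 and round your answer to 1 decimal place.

20.8

Cumulative frequencies: 18, 35, 68, 91, 103, 112, 124
n = 124; position = 3n/4 = 93.
This falls in the class 20 – <25: L = 20, F = 91, f = 12, h = 5.
Upper quartile ≈ 20 + ((93 − 91) / 12) × 5 = 20.8333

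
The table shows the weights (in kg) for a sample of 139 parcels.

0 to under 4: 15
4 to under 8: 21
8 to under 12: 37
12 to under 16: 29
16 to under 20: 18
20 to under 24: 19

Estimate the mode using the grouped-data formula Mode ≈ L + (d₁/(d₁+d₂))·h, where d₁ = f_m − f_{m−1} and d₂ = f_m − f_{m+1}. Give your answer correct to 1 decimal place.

10.7

Modal class: 8 to under 12 (highest frequency 37).
d₁ = 37 − 21 = 16, d₂ = 37 − 29 = 8
Mode ≈ 8 + (16/(16+8)) × 4 = 8 + 2.6667 = 10.6667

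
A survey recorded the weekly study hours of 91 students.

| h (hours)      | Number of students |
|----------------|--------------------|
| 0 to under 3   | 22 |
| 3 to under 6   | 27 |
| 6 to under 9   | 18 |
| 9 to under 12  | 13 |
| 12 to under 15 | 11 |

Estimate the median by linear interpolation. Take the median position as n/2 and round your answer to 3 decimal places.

Cumulative frequencies: 22, 49, 67, 80, 91
n = 91; position = n/2 = 45.5.
This falls in the class 3 to under 6: L = 3, F = 22, f = 27, h = 3.
Median ≈ 3 + ((45.5 − 22) / 27) × 3 = 5.6111

5.611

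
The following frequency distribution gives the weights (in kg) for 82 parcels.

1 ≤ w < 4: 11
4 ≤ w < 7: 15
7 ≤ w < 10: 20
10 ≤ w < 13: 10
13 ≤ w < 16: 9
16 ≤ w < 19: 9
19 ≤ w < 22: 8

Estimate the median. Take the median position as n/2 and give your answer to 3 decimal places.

9.250

Cumulative frequencies: 11, 26, 46, 56, 65, 74, 82
n = 82; position = n/2 = 41.
This falls in the class 7 ≤ w < 10: L = 7, F = 26, f = 20, h = 3.
Median ≈ 7 + ((41 − 26) / 20) × 3 = 9.2500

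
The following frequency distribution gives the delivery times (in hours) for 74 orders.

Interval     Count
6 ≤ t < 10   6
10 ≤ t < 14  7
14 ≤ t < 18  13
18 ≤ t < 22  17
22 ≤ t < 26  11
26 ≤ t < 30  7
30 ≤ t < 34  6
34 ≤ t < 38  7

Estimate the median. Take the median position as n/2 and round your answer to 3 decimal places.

20.588

Cumulative frequencies: 6, 13, 26, 43, 54, 61, 67, 74
n = 74; position = n/2 = 37.
This falls in the class 18 ≤ t < 22: L = 18, F = 26, f = 17, h = 4.
Median ≈ 18 + ((37 − 26) / 17) × 4 = 20.5882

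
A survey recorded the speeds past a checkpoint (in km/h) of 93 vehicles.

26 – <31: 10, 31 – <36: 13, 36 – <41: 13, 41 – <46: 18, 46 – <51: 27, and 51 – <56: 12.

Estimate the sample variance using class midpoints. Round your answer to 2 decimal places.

61.55

Midpoints: 28.5, 33.5, 38.5, 43.5, 48.5, 53.5
n = 93, Σfm = 3955.5, mean = 42.5323
Σfm² = 173899.25
Σf(m − x̄)² = Σfm² − (Σfm)²/n = 173899.25 − 3955.5²/93 = 5662.9032
Sample variance = 5662.9032 / 92 = 61.5533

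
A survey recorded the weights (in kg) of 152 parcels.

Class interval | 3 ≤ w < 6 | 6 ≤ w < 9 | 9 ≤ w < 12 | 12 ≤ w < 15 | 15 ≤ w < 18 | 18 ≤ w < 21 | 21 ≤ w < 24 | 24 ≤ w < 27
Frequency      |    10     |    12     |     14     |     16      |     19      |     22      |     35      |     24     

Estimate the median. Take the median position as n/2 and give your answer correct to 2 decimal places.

18.68

Cumulative frequencies: 10, 22, 36, 52, 71, 93, 128, 152
n = 152; position = n/2 = 76.
This falls in the class 18 ≤ w < 21: L = 18, F = 71, f = 22, h = 3.
Median ≈ 18 + ((76 − 71) / 22) × 3 = 18.6818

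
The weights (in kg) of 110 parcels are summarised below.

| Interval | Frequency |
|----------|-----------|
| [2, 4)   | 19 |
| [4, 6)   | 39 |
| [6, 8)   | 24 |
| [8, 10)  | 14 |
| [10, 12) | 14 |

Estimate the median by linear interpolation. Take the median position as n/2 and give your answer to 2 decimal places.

Cumulative frequencies: 19, 58, 82, 96, 110
n = 110; position = n/2 = 55.
This falls in the class [4, 6): L = 4, F = 19, f = 39, h = 2.
Median ≈ 4 + ((55 − 19) / 39) × 2 = 5.8462

5.85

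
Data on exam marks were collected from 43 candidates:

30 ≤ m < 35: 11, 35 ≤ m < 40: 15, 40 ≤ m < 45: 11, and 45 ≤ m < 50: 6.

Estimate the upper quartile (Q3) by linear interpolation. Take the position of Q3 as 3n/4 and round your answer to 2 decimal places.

Cumulative frequencies: 11, 26, 37, 43
n = 43; position = 3n/4 = 32.25.
This falls in the class 40 ≤ m < 45: L = 40, F = 26, f = 11, h = 5.
Upper quartile ≈ 40 + ((32.25 − 26) / 11) × 5 = 42.8409

42.84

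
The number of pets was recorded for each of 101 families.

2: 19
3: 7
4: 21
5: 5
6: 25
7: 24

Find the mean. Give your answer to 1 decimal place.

Values: 2, 3, 4, 5, 6, 7
Σfx = 19×2 + 7×3 + 21×4 + 5×5 + 25×6 + 24×7 = 486
n = Σf = 101
Mean = 486 / 101 = 4.8119

4.8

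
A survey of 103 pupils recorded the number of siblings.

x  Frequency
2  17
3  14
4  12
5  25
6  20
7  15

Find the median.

Cumulative frequencies: 17, 31, 43, 68, 88, 103
n = 103, so the median is the value in position (n+1)/2 = 52.
Position 52 falls at value 5.

5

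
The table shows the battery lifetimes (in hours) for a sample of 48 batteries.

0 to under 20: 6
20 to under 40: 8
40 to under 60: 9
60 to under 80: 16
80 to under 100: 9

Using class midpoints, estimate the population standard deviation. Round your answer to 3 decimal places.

25.806

Midpoints: 10, 30, 50, 70, 90
n = 48, Σfm = 2680, mean = 55.8333
Σfm² = 181600
Σf(m − x̄)² = Σfm² − (Σfm)²/n = 181600 − 2680²/48 = 31966.6667
Population variance = 31966.6667 / 48 = 665.9722
Standard deviation = √665.9722 = 25.8064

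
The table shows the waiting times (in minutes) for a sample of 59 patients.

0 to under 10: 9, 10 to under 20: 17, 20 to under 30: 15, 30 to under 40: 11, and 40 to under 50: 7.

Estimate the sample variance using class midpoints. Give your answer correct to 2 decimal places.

155.70

Midpoints: 5, 15, 25, 35, 45
n = 59, Σfm = 1375, mean = 23.3051
Σfm² = 41075
Σf(m − x̄)² = Σfm² − (Σfm)²/n = 41075 − 1375²/59 = 9030.5085
Sample variance = 9030.5085 / 58 = 155.6984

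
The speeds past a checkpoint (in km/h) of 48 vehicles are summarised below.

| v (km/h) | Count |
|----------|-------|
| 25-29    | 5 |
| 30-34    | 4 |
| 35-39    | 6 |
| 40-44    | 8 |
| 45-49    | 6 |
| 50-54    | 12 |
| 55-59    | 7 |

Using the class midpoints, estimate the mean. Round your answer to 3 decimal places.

44.292

Midpoints: 27, 32, 37, 42, 47, 52, 57
Σfm = 5×27 + 4×32 + 6×37 + 8×42 + 6×47 + 12×52 + 7×57 = 2126
n = Σf = 48
Mean = 2126 / 48 = 44.2917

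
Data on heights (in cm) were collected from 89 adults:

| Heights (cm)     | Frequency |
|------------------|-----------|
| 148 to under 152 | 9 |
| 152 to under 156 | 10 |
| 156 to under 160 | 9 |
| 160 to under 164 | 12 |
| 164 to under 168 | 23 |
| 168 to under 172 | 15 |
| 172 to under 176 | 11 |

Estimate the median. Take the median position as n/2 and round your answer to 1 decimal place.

164.8

Cumulative frequencies: 9, 19, 28, 40, 63, 78, 89
n = 89; position = n/2 = 44.5.
This falls in the class 164 to under 168: L = 164, F = 40, f = 23, h = 4.
Median ≈ 164 + ((44.5 − 40) / 23) × 4 = 164.7826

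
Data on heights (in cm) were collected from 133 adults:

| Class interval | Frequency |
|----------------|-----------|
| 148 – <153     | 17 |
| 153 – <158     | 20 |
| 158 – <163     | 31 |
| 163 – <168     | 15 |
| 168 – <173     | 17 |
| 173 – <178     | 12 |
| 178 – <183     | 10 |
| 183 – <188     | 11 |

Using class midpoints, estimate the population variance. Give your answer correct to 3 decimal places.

111.773

Midpoints: 150.5, 155.5, 160.5, 165.5, 170.5, 175.5, 180.5, 185.5
n = 133, Σfm = 21976.5, mean = 165.2368
Σfm² = 3646193.25
Σf(m − x̄)² = Σfm² − (Σfm)²/n = 3646193.25 − 21976.5²/133 = 14865.7895
Population variance = 14865.7895 / 133 = 111.7729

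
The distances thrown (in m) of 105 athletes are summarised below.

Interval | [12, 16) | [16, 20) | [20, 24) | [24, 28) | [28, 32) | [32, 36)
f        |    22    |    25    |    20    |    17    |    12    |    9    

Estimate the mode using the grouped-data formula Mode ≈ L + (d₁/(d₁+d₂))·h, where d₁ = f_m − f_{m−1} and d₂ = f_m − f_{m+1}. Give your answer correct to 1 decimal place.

17.5

Modal class: [16, 20) (highest frequency 25).
d₁ = 25 − 22 = 3, d₂ = 25 − 20 = 5
Mode ≈ 16 + (3/(3+5)) × 4 = 16 + 1.5000 = 17.5000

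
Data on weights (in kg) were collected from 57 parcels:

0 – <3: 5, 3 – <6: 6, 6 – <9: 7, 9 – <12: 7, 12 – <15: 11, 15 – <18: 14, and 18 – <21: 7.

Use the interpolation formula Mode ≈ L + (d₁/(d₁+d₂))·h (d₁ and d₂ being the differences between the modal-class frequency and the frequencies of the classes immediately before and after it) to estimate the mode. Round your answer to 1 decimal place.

15.9

Modal class: 15 – <18 (highest frequency 14).
d₁ = 14 − 11 = 3, d₂ = 14 − 7 = 7
Mode ≈ 15 + (3/(3+7)) × 3 = 15 + 0.9000 = 15.9000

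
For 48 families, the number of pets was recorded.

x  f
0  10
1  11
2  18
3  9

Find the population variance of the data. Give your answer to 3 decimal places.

Values: 0, 1, 2, 3
n = 48, Σfx = 74, mean = 1.5417
Σfx² = 164
Σf(x − x̄)² = Σfx² − (Σfx)²/n = 164 − 74²/48 = 49.9167
Population variance = 49.9167 / 48 = 1.0399

1.040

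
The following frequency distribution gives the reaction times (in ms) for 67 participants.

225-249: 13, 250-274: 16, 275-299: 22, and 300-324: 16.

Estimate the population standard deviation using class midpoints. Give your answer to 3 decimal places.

Midpoints: 237, 262, 287, 312
n = 67, Σfm = 18579, mean = 277.2985
Σfm² = 5198123
Σf(m − x̄)² = Σfm² − (Σfm)²/n = 5198123 − 18579²/67 = 46194.0299
Population variance = 46194.0299 / 67 = 689.4631
Standard deviation = √689.4631 = 26.2576

26.258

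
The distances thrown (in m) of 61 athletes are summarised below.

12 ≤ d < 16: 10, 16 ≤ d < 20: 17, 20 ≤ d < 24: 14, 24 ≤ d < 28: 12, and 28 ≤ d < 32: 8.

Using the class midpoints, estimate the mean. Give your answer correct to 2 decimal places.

Midpoints: 14, 18, 22, 26, 30
Σfm = 10×14 + 17×18 + 14×22 + 12×26 + 8×30 = 1306
n = Σf = 61
Mean = 1306 / 61 = 21.4098

21.41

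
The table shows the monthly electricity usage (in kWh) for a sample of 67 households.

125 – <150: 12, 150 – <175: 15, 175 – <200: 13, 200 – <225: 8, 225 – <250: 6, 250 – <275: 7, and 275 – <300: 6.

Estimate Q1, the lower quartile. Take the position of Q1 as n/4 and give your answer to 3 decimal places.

157.917

Cumulative frequencies: 12, 27, 40, 48, 54, 61, 67
n = 67; position = n/4 = 16.75.
This falls in the class 150 – <175: L = 150, F = 12, f = 15, h = 25.
Lower quartile ≈ 150 + ((16.75 − 12) / 15) × 25 = 157.9167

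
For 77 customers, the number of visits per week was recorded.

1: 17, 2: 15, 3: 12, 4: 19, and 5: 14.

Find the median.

Cumulative frequencies: 17, 32, 44, 63, 77
n = 77, so the median is the value in position (n+1)/2 = 39.
Position 39 falls at value 3.

3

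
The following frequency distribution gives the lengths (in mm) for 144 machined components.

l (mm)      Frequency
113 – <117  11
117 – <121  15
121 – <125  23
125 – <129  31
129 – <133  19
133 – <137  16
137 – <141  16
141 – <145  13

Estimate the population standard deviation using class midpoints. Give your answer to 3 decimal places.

8.081

Midpoints: 115, 119, 123, 127, 131, 135, 139, 143
n = 144, Σfm = 18548, mean = 128.8056
Σfm² = 2398488
Σf(m − x̄)² = Σfm² − (Σfm)²/n = 2398488 − 18548²/144 = 9402.5556
Population variance = 9402.5556 / 144 = 65.2955
Standard deviation = √65.2955 = 8.0806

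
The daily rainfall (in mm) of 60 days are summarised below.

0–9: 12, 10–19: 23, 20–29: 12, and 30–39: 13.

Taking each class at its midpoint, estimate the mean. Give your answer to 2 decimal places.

18.83

Midpoints: 4.5, 14.5, 24.5, 34.5
Σfm = 12×4.5 + 23×14.5 + 12×24.5 + 13×34.5 = 1130
n = Σf = 60
Mean = 1130 / 60 = 18.8333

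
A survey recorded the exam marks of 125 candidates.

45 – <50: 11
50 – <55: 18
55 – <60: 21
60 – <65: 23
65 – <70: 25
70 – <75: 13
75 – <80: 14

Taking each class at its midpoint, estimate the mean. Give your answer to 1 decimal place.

62.6

Midpoints: 47.5, 52.5, 57.5, 62.5, 67.5, 72.5, 77.5
Σfm = 11×47.5 + 18×52.5 + 21×57.5 + 23×62.5 + 25×67.5 + 13×72.5 + 14×77.5 = 7827.5
n = Σf = 125
Mean = 7827.5 / 125 = 62.6200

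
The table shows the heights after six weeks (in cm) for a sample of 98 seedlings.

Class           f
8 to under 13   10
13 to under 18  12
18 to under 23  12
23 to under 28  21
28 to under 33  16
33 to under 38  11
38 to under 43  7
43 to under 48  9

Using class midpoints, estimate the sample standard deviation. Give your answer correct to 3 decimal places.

10.260

Midpoints: 10.5, 15.5, 20.5, 25.5, 30.5, 35.5, 40.5, 45.5
n = 98, Σfm = 2644, mean = 26.9796
Σfm² = 81544.5
Σf(m − x̄)² = Σfm² − (Σfm)²/n = 81544.5 − 2644²/98 = 10210.4592
Sample variance = 10210.4592 / 97 = 105.2625
Standard deviation = √105.2625 = 10.2597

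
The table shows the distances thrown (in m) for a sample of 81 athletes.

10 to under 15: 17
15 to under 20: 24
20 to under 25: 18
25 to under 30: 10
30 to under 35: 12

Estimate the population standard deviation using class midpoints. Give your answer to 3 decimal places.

6.641

Midpoints: 12.5, 17.5, 22.5, 27.5, 32.5
n = 81, Σfm = 1702.5, mean = 21.0185
Σfm² = 39356.25
Σf(m − x̄)² = Σfm² − (Σfm)²/n = 39356.25 − 1702.5²/81 = 3572.2222
Population variance = 3572.2222 / 81 = 44.1015
Standard deviation = √44.1015 = 6.6409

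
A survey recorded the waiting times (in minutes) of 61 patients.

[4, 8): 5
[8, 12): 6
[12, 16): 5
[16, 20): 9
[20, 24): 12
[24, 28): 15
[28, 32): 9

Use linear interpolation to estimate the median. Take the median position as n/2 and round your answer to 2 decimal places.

21.83

Cumulative frequencies: 5, 11, 16, 25, 37, 52, 61
n = 61; position = n/2 = 30.5.
This falls in the class [20, 24): L = 20, F = 25, f = 12, h = 4.
Median ≈ 20 + ((30.5 − 25) / 12) × 4 = 21.8333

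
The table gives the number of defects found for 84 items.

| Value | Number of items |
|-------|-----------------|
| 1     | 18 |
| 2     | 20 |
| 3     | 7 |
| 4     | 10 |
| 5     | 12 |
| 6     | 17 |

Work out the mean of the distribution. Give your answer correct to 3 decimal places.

3.345

Values: 1, 2, 3, 4, 5, 6
Σfx = 18×1 + 20×2 + 7×3 + 10×4 + 12×5 + 17×6 = 281
n = Σf = 84
Mean = 281 / 84 = 3.3452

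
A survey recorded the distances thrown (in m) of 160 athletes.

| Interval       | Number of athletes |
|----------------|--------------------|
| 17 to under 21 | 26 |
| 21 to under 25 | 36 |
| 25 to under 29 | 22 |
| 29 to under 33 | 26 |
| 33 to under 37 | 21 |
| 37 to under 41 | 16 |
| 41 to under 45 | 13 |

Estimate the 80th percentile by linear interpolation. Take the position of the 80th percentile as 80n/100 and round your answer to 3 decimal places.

36.429

Cumulative frequencies: 26, 62, 84, 110, 131, 147, 160
n = 160; position = 80n/100 = 128.
This falls in the class 33 to under 37: L = 33, F = 110, f = 21, h = 4.
80th percentile ≈ 33 + ((128 − 110) / 21) × 4 = 36.4286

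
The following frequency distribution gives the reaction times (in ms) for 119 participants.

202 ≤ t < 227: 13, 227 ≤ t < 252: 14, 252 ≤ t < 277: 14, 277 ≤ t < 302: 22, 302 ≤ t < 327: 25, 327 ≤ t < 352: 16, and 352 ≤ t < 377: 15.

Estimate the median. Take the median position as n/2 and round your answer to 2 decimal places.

298.02

Cumulative frequencies: 13, 27, 41, 63, 88, 104, 119
n = 119; position = n/2 = 59.5.
This falls in the class 277 ≤ t < 302: L = 277, F = 41, f = 22, h = 25.
Median ≈ 277 + ((59.5 − 41) / 22) × 25 = 298.0227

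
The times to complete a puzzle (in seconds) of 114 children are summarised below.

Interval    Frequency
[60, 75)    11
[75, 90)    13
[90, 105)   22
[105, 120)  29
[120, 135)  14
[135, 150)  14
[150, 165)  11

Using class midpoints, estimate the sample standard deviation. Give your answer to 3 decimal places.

26.083

Midpoints: 67.5, 82.5, 97.5, 112.5, 127.5, 142.5, 157.5
n = 114, Σfm = 12735, mean = 111.7105
Σfm² = 1499512.5
Σf(m − x̄)² = Σfm² − (Σfm)²/n = 1499512.5 − 12735²/114 = 76878.9474
Sample variance = 76878.9474 / 113 = 680.3447
Standard deviation = √680.3447 = 26.0834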